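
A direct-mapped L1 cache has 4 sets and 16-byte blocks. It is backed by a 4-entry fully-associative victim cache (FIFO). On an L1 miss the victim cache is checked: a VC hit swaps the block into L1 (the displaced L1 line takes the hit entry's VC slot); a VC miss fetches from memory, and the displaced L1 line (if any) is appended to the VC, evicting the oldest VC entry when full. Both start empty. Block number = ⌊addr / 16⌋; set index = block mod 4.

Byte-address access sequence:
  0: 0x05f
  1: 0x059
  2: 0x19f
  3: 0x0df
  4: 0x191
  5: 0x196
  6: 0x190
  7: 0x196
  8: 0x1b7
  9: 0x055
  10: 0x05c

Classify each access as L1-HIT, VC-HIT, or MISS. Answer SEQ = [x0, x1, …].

SEQ = [MISS, L1-HIT, MISS, MISS, VC-HIT, L1-HIT, L1-HIT, L1-HIT, MISS, VC-HIT, L1-HIT]

0: 0x5f (blk 5, set 1) → MISS  vc=[]
1: 0x59 (blk 5, set 1) → L1-HIT  vc=[]
2: 0x19f (blk 25, set 1) → MISS  vc=[5]
3: 0xdf (blk 13, set 1) → MISS  vc=[5, 25]
4: 0x191 (blk 25, set 1) → VC-HIT  vc=[5, 13]
5: 0x196 (blk 25, set 1) → L1-HIT  vc=[5, 13]
6: 0x190 (blk 25, set 1) → L1-HIT  vc=[5, 13]
7: 0x196 (blk 25, set 1) → L1-HIT  vc=[5, 13]
8: 0x1b7 (blk 27, set 3) → MISS  vc=[5, 13]
9: 0x55 (blk 5, set 1) → VC-HIT  vc=[25, 13]
10: 0x5c (blk 5, set 1) → L1-HIT  vc=[25, 13]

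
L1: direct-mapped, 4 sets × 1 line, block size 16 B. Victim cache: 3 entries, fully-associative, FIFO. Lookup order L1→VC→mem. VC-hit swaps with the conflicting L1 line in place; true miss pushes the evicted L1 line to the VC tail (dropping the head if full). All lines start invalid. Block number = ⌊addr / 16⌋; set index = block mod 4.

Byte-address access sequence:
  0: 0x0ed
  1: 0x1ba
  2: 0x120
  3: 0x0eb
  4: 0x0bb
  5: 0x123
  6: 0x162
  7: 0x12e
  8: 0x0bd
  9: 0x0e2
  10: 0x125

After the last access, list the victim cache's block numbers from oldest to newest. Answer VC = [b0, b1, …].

VC = [14, 27, 22]

#0 0xed→b14/s2 MISS; vc=[]
#1 0x1ba→b27/s3 MISS; vc=[]
#2 0x120→b18/s2 MISS; vc=[14]
#3 0xeb→b14/s2 VC-HIT; vc=[18]
#4 0xbb→b11/s3 MISS; vc=[18,27]
#5 0x123→b18/s2 VC-HIT; vc=[14,27]
#6 0x162→b22/s2 MISS; vc=[14,27,18]
#7 0x12e→b18/s2 VC-HIT; vc=[14,27,22]
#8 0xbd→b11/s3 L1-HIT; vc=[14,27,22]
#9 0xe2→b14/s2 VC-HIT; vc=[18,27,22]
#10 0x125→b18/s2 VC-HIT; vc=[14,27,22]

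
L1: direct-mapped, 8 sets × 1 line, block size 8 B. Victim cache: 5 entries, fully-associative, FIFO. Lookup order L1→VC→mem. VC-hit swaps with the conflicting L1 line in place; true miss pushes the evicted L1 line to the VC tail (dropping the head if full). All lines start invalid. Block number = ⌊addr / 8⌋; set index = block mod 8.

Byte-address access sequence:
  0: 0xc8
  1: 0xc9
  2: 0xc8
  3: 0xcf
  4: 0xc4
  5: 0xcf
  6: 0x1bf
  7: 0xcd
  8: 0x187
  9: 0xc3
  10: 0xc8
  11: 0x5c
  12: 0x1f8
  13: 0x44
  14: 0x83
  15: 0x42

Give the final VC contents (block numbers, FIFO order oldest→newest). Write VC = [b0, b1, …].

  [0] addr=0xc8 blk=25 s=1: MISS | VC []
  [1] addr=0xc9 blk=25 s=1: L1-HIT | VC []
  [2] addr=0xc8 blk=25 s=1: L1-HIT | VC []
  [3] addr=0xcf blk=25 s=1: L1-HIT | VC []
  [4] addr=0xc4 blk=24 s=0: MISS | VC []
  [5] addr=0xcf blk=25 s=1: L1-HIT | VC []
  [6] addr=0x1bf blk=55 s=7: MISS | VC []
  [7] addr=0xcd blk=25 s=1: L1-HIT | VC []
  [8] addr=0x187 blk=48 s=0: MISS | VC [24]
  [9] addr=0xc3 blk=24 s=0: VC-HIT | VC [48]
  [10] addr=0xc8 blk=25 s=1: L1-HIT | VC [48]
  [11] addr=0x5c blk=11 s=3: MISS | VC [48]
  [12] addr=0x1f8 blk=63 s=7: MISS | VC [48, 55]
  [13] addr=0x44 blk=8 s=0: MISS | VC [48, 55, 24]
  [14] addr=0x83 blk=16 s=0: MISS | VC [48, 55, 24, 8]
  [15] addr=0x42 blk=8 s=0: VC-HIT | VC [48, 55, 24, 16]

VC = [48, 55, 24, 16]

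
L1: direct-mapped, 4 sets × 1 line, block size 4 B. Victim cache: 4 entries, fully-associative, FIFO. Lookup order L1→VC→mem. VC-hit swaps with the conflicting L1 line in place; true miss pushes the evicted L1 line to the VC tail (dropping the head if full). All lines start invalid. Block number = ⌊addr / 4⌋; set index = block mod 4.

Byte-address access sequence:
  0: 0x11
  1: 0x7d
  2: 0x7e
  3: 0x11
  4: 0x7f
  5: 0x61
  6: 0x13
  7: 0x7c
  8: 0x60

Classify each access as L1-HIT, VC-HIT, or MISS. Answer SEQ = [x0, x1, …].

SEQ = [MISS, MISS, L1-HIT, L1-HIT, L1-HIT, MISS, VC-HIT, L1-HIT, VC-HIT]

  [0] addr=0x11 blk=4 s=0: MISS | VC []
  [1] addr=0x7d blk=31 s=3: MISS | VC []
  [2] addr=0x7e blk=31 s=3: L1-HIT | VC []
  [3] addr=0x11 blk=4 s=0: L1-HIT | VC []
  [4] addr=0x7f blk=31 s=3: L1-HIT | VC []
  [5] addr=0x61 blk=24 s=0: MISS | VC [4]
  [6] addr=0x13 blk=4 s=0: VC-HIT | VC [24]
  [7] addr=0x7c blk=31 s=3: L1-HIT | VC [24]
  [8] addr=0x60 blk=24 s=0: VC-HIT | VC [4]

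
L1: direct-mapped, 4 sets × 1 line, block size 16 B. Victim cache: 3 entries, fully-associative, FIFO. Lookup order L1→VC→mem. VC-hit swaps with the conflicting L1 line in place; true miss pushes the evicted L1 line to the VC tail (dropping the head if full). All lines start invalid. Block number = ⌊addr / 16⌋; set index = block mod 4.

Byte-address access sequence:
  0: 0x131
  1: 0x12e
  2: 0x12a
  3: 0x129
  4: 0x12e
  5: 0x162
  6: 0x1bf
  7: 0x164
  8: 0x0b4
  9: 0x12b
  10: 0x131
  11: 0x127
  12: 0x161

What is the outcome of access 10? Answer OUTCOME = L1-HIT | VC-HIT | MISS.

#0 0x131→b19/s3 MISS; vc=[]
#1 0x12e→b18/s2 MISS; vc=[]
#2 0x12a→b18/s2 L1-HIT; vc=[]
#3 0x129→b18/s2 L1-HIT; vc=[]
#4 0x12e→b18/s2 L1-HIT; vc=[]
#5 0x162→b22/s2 MISS; vc=[18]
#6 0x1bf→b27/s3 MISS; vc=[18,19]
#7 0x164→b22/s2 L1-HIT; vc=[18,19]
#8 0xb4→b11/s3 MISS; vc=[18,19,27]
#9 0x12b→b18/s2 VC-HIT; vc=[22,19,27]
#10 0x131→b19/s3 VC-HIT; vc=[22,11,27]
#11 0x127→b18/s2 L1-HIT; vc=[22,11,27]
#12 0x161→b22/s2 VC-HIT; vc=[18,11,27]

OUTCOME = VC-HIT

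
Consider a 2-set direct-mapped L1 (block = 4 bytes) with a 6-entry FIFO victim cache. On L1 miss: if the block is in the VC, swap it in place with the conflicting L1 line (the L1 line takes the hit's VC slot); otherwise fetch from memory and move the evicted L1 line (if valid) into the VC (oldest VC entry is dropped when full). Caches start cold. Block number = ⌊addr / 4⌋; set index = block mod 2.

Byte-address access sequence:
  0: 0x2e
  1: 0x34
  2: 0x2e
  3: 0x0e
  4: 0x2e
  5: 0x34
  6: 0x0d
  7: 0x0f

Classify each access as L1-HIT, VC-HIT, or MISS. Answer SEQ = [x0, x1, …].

0: 0x2e (blk 11, set 1) → MISS  vc=[]
1: 0x34 (blk 13, set 1) → MISS  vc=[11]
2: 0x2e (blk 11, set 1) → VC-HIT  vc=[13]
3: 0xe (blk 3, set 1) → MISS  vc=[13, 11]
4: 0x2e (blk 11, set 1) → VC-HIT  vc=[13, 3]
5: 0x34 (blk 13, set 1) → VC-HIT  vc=[11, 3]
6: 0xd (blk 3, set 1) → VC-HIT  vc=[11, 13]
7: 0xf (blk 3, set 1) → L1-HIT  vc=[11, 13]

SEQ = [MISS, MISS, VC-HIT, MISS, VC-HIT, VC-HIT, VC-HIT, L1-HIT]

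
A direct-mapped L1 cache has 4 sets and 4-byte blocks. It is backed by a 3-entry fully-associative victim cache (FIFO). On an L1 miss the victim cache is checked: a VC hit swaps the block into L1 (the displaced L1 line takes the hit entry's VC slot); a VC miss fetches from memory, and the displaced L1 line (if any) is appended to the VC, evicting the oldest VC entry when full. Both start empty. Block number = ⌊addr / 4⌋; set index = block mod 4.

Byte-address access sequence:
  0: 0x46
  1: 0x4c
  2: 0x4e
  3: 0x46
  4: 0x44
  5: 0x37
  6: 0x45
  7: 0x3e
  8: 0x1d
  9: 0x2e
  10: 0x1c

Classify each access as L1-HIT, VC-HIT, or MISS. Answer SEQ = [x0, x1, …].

  [0] addr=0x46 blk=17 s=1: MISS | VC []
  [1] addr=0x4c blk=19 s=3: MISS | VC []
  [2] addr=0x4e blk=19 s=3: L1-HIT | VC []
  [3] addr=0x46 blk=17 s=1: L1-HIT | VC []
  [4] addr=0x44 blk=17 s=1: L1-HIT | VC []
  [5] addr=0x37 blk=13 s=1: MISS | VC [17]
  [6] addr=0x45 blk=17 s=1: VC-HIT | VC [13]
  [7] addr=0x3e blk=15 s=3: MISS | VC [13, 19]
  [8] addr=0x1d blk=7 s=3: MISS | VC [13, 19, 15]
  [9] addr=0x2e blk=11 s=3: MISS | VC [19, 15, 7]
  [10] addr=0x1c blk=7 s=3: VC-HIT | VC [19, 15, 11]

SEQ = [MISS, MISS, L1-HIT, L1-HIT, L1-HIT, MISS, VC-HIT, MISS, MISS, MISS, VC-HIT]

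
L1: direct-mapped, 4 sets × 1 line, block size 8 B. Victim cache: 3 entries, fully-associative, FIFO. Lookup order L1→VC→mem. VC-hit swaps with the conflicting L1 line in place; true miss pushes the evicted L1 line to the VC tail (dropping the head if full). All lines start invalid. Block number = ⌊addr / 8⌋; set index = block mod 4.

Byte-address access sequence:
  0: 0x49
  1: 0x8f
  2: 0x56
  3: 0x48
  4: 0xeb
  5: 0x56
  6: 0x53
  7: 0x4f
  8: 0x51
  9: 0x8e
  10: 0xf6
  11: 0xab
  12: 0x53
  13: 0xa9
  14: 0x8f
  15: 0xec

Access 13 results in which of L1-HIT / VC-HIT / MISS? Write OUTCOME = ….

OUTCOME = L1-HIT

0: 0x49 (blk 9, set 1) → MISS  vc=[]
1: 0x8f (blk 17, set 1) → MISS  vc=[9]
2: 0x56 (blk 10, set 2) → MISS  vc=[9]
3: 0x48 (blk 9, set 1) → VC-HIT  vc=[17]
4: 0xeb (blk 29, set 1) → MISS  vc=[17, 9]
5: 0x56 (blk 10, set 2) → L1-HIT  vc=[17, 9]
6: 0x53 (blk 10, set 2) → L1-HIT  vc=[17, 9]
7: 0x4f (blk 9, set 1) → VC-HIT  vc=[17, 29]
8: 0x51 (blk 10, set 2) → L1-HIT  vc=[17, 29]
9: 0x8e (blk 17, set 1) → VC-HIT  vc=[9, 29]
10: 0xf6 (blk 30, set 2) → MISS  vc=[9, 29, 10]
11: 0xab (blk 21, set 1) → MISS  vc=[29, 10, 17]
12: 0x53 (blk 10, set 2) → VC-HIT  vc=[29, 30, 17]
13: 0xa9 (blk 21, set 1) → L1-HIT  vc=[29, 30, 17]
14: 0x8f (blk 17, set 1) → VC-HIT  vc=[29, 30, 21]
15: 0xec (blk 29, set 1) → VC-HIT  vc=[17, 30, 21]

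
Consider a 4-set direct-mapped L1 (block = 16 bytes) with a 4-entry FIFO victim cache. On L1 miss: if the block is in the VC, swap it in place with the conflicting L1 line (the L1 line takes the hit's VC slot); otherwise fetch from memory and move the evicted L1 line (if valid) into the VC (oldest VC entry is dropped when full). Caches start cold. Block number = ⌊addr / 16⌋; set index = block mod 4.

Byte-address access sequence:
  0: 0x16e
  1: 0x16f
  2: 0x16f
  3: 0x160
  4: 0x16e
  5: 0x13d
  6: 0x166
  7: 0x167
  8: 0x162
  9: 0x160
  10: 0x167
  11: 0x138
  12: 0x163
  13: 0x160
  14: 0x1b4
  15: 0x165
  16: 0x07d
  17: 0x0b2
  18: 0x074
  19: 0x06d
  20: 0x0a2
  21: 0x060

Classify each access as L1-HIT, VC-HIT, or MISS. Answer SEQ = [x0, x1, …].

SEQ = [MISS, L1-HIT, L1-HIT, L1-HIT, L1-HIT, MISS, L1-HIT, L1-HIT, L1-HIT, L1-HIT, L1-HIT, L1-HIT, L1-HIT, L1-HIT, MISS, L1-HIT, MISS, MISS, VC-HIT, MISS, MISS, VC-HIT]

#0 0x16e→b22/s2 MISS; vc=[]
#1 0x16f→b22/s2 L1-HIT; vc=[]
#2 0x16f→b22/s2 L1-HIT; vc=[]
#3 0x160→b22/s2 L1-HIT; vc=[]
#4 0x16e→b22/s2 L1-HIT; vc=[]
#5 0x13d→b19/s3 MISS; vc=[]
#6 0x166→b22/s2 L1-HIT; vc=[]
#7 0x167→b22/s2 L1-HIT; vc=[]
#8 0x162→b22/s2 L1-HIT; vc=[]
#9 0x160→b22/s2 L1-HIT; vc=[]
#10 0x167→b22/s2 L1-HIT; vc=[]
#11 0x138→b19/s3 L1-HIT; vc=[]
#12 0x163→b22/s2 L1-HIT; vc=[]
#13 0x160→b22/s2 L1-HIT; vc=[]
#14 0x1b4→b27/s3 MISS; vc=[19]
#15 0x165→b22/s2 L1-HIT; vc=[19]
#16 0x7d→b7/s3 MISS; vc=[19,27]
#17 0xb2→b11/s3 MISS; vc=[19,27,7]
#18 0x74→b7/s3 VC-HIT; vc=[19,27,11]
#19 0x6d→b6/s2 MISS; vc=[19,27,11,22]
#20 0xa2→b10/s2 MISS; vc=[27,11,22,6]
#21 0x60→b6/s2 VC-HIT; vc=[27,11,22,10]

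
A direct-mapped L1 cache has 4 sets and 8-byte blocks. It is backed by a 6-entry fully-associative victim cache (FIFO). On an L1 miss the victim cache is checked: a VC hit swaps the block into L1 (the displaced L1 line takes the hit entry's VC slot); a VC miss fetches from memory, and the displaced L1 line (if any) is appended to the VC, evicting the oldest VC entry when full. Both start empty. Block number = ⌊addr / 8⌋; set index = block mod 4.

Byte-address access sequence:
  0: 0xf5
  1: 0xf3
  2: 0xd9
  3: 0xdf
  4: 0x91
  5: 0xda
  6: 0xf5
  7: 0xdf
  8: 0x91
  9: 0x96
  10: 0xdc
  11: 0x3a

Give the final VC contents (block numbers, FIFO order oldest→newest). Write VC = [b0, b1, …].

  [0] addr=0xf5 blk=30 s=2: MISS | VC []
  [1] addr=0xf3 blk=30 s=2: L1-HIT | VC []
  [2] addr=0xd9 blk=27 s=3: MISS | VC []
  [3] addr=0xdf blk=27 s=3: L1-HIT | VC []
  [4] addr=0x91 blk=18 s=2: MISS | VC [30]
  [5] addr=0xda blk=27 s=3: L1-HIT | VC [30]
  [6] addr=0xf5 blk=30 s=2: VC-HIT | VC [18]
  [7] addr=0xdf blk=27 s=3: L1-HIT | VC [18]
  [8] addr=0x91 blk=18 s=2: VC-HIT | VC [30]
  [9] addr=0x96 blk=18 s=2: L1-HIT | VC [30]
  [10] addr=0xdc blk=27 s=3: L1-HIT | VC [30]
  [11] addr=0x3a blk=7 s=3: MISS | VC [30, 27]

VC = [30, 27]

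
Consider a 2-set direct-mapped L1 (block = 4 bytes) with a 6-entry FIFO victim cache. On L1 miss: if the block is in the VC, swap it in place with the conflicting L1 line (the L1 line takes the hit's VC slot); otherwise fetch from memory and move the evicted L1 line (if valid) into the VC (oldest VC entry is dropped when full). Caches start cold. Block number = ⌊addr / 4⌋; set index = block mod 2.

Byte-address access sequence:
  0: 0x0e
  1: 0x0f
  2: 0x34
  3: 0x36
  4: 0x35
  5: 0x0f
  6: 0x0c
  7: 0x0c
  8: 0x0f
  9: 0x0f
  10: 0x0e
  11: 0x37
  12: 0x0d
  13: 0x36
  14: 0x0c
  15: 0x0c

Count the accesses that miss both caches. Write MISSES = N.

0: 0xe (blk 3, set 1) → MISS  vc=[]
1: 0xf (blk 3, set 1) → L1-HIT  vc=[]
2: 0x34 (blk 13, set 1) → MISS  vc=[3]
3: 0x36 (blk 13, set 1) → L1-HIT  vc=[3]
4: 0x35 (blk 13, set 1) → L1-HIT  vc=[3]
5: 0xf (blk 3, set 1) → VC-HIT  vc=[13]
6: 0xc (blk 3, set 1) → L1-HIT  vc=[13]
7: 0xc (blk 3, set 1) → L1-HIT  vc=[13]
8: 0xf (blk 3, set 1) → L1-HIT  vc=[13]
9: 0xf (blk 3, set 1) → L1-HIT  vc=[13]
10: 0xe (blk 3, set 1) → L1-HIT  vc=[13]
11: 0x37 (blk 13, set 1) → VC-HIT  vc=[3]
12: 0xd (blk 3, set 1) → VC-HIT  vc=[13]
13: 0x36 (blk 13, set 1) → VC-HIT  vc=[3]
14: 0xc (blk 3, set 1) → VC-HIT  vc=[13]
15: 0xc (blk 3, set 1) → L1-HIT  vc=[13]

MISSES = 2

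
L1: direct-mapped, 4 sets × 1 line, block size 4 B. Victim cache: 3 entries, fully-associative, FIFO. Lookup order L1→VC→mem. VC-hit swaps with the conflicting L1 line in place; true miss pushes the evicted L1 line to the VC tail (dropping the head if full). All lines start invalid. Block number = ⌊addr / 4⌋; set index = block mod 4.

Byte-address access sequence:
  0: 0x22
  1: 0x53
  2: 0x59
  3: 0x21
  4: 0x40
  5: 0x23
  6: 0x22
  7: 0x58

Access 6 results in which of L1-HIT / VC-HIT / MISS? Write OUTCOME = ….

#0 0x22→b8/s0 MISS; vc=[]
#1 0x53→b20/s0 MISS; vc=[8]
#2 0x59→b22/s2 MISS; vc=[8]
#3 0x21→b8/s0 VC-HIT; vc=[20]
#4 0x40→b16/s0 MISS; vc=[20,8]
#5 0x23→b8/s0 VC-HIT; vc=[20,16]
#6 0x22→b8/s0 L1-HIT; vc=[20,16]
#7 0x58→b22/s2 L1-HIT; vc=[20,16]

OUTCOME = L1-HIT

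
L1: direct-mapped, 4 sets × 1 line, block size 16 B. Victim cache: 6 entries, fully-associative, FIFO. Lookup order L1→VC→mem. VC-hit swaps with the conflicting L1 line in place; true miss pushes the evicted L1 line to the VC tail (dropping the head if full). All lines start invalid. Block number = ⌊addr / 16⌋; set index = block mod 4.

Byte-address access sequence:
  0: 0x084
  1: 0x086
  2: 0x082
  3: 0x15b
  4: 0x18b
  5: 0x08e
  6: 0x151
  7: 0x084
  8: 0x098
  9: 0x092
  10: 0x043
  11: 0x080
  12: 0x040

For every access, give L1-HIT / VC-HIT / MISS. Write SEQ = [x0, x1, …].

#0 0x84→b8/s0 MISS; vc=[]
#1 0x86→b8/s0 L1-HIT; vc=[]
#2 0x82→b8/s0 L1-HIT; vc=[]
#3 0x15b→b21/s1 MISS; vc=[]
#4 0x18b→b24/s0 MISS; vc=[8]
#5 0x8e→b8/s0 VC-HIT; vc=[24]
#6 0x151→b21/s1 L1-HIT; vc=[24]
#7 0x84→b8/s0 L1-HIT; vc=[24]
#8 0x98→b9/s1 MISS; vc=[24,21]
#9 0x92→b9/s1 L1-HIT; vc=[24,21]
#10 0x43→b4/s0 MISS; vc=[24,21,8]
#11 0x80→b8/s0 VC-HIT; vc=[24,21,4]
#12 0x40→b4/s0 VC-HIT; vc=[24,21,8]

SEQ = [MISS, L1-HIT, L1-HIT, MISS, MISS, VC-HIT, L1-HIT, L1-HIT, MISS, L1-HIT, MISS, VC-HIT, VC-HIT]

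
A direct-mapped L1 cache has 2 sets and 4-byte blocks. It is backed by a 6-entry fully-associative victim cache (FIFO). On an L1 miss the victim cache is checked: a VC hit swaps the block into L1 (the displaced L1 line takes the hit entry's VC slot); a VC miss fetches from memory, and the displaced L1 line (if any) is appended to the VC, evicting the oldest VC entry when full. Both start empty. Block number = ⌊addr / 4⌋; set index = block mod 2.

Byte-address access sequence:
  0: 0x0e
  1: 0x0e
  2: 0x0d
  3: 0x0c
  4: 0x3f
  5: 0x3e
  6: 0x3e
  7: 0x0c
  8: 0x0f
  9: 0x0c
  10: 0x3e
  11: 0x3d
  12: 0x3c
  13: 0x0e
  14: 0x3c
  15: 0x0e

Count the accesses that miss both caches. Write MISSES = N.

0: 0xe (blk 3, set 1) → MISS  vc=[]
1: 0xe (blk 3, set 1) → L1-HIT  vc=[]
2: 0xd (blk 3, set 1) → L1-HIT  vc=[]
3: 0xc (blk 3, set 1) → L1-HIT  vc=[]
4: 0x3f (blk 15, set 1) → MISS  vc=[3]
5: 0x3e (blk 15, set 1) → L1-HIT  vc=[3]
6: 0x3e (blk 15, set 1) → L1-HIT  vc=[3]
7: 0xc (blk 3, set 1) → VC-HIT  vc=[15]
8: 0xf (blk 3, set 1) → L1-HIT  vc=[15]
9: 0xc (blk 3, set 1) → L1-HIT  vc=[15]
10: 0x3e (blk 15, set 1) → VC-HIT  vc=[3]
11: 0x3d (blk 15, set 1) → L1-HIT  vc=[3]
12: 0x3c (blk 15, set 1) → L1-HIT  vc=[3]
13: 0xe (blk 3, set 1) → VC-HIT  vc=[15]
14: 0x3c (blk 15, set 1) → VC-HIT  vc=[3]
15: 0xe (blk 3, set 1) → VC-HIT  vc=[15]

MISSES = 2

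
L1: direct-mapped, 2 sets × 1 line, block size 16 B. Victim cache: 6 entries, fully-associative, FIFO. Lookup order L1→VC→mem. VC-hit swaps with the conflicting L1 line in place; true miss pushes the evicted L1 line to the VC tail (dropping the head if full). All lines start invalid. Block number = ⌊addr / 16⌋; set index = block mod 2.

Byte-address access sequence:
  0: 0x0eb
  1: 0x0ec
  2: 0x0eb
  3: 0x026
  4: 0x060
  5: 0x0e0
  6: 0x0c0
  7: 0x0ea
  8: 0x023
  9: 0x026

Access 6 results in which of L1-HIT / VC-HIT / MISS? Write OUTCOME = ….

#0 0xeb→b14/s0 MISS; vc=[]
#1 0xec→b14/s0 L1-HIT; vc=[]
#2 0xeb→b14/s0 L1-HIT; vc=[]
#3 0x26→b2/s0 MISS; vc=[14]
#4 0x60→b6/s0 MISS; vc=[14,2]
#5 0xe0→b14/s0 VC-HIT; vc=[6,2]
#6 0xc0→b12/s0 MISS; vc=[6,2,14]
#7 0xea→b14/s0 VC-HIT; vc=[6,2,12]
#8 0x23→b2/s0 VC-HIT; vc=[6,14,12]
#9 0x26→b2/s0 L1-HIT; vc=[6,14,12]

OUTCOME = MISS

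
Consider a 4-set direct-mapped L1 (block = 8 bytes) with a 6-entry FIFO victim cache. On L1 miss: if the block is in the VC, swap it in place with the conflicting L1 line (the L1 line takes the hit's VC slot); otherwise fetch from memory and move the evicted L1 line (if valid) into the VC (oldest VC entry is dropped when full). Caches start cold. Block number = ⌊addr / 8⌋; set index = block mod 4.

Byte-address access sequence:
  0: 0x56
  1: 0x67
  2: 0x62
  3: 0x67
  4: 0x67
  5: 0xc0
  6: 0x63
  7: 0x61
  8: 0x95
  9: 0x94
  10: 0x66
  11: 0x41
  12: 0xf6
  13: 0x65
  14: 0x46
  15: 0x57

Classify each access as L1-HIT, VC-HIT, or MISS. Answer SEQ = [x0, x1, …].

0: 0x56 (blk 10, set 2) → MISS  vc=[]
1: 0x67 (blk 12, set 0) → MISS  vc=[]
2: 0x62 (blk 12, set 0) → L1-HIT  vc=[]
3: 0x67 (blk 12, set 0) → L1-HIT  vc=[]
4: 0x67 (blk 12, set 0) → L1-HIT  vc=[]
5: 0xc0 (blk 24, set 0) → MISS  vc=[12]
6: 0x63 (blk 12, set 0) → VC-HIT  vc=[24]
7: 0x61 (blk 12, set 0) → L1-HIT  vc=[24]
8: 0x95 (blk 18, set 2) → MISS  vc=[24, 10]
9: 0x94 (blk 18, set 2) → L1-HIT  vc=[24, 10]
10: 0x66 (blk 12, set 0) → L1-HIT  vc=[24, 10]
11: 0x41 (blk 8, set 0) → MISS  vc=[24, 10, 12]
12: 0xf6 (blk 30, set 2) → MISS  vc=[24, 10, 12, 18]
13: 0x65 (blk 12, set 0) → VC-HIT  vc=[24, 10, 8, 18]
14: 0x46 (blk 8, set 0) → VC-HIT  vc=[24, 10, 12, 18]
15: 0x57 (blk 10, set 2) → VC-HIT  vc=[24, 30, 12, 18]

SEQ = [MISS, MISS, L1-HIT, L1-HIT, L1-HIT, MISS, VC-HIT, L1-HIT, MISS, L1-HIT, L1-HIT, MISS, MISS, VC-HIT, VC-HIT, VC-HIT]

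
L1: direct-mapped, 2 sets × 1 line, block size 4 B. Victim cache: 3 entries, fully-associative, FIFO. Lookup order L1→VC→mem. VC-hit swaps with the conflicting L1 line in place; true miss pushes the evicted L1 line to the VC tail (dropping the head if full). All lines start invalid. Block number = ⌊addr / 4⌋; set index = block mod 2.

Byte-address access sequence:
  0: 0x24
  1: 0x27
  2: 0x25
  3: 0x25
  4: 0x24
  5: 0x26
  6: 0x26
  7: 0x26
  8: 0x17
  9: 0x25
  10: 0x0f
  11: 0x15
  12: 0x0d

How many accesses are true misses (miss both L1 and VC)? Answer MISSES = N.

MISSES = 3

  [0] addr=0x24 blk=9 s=1: MISS | VC []
  [1] addr=0x27 blk=9 s=1: L1-HIT | VC []
  [2] addr=0x25 blk=9 s=1: L1-HIT | VC []
  [3] addr=0x25 blk=9 s=1: L1-HIT | VC []
  [4] addr=0x24 blk=9 s=1: L1-HIT | VC []
  [5] addr=0x26 blk=9 s=1: L1-HIT | VC []
  [6] addr=0x26 blk=9 s=1: L1-HIT | VC []
  [7] addr=0x26 blk=9 s=1: L1-HIT | VC []
  [8] addr=0x17 blk=5 s=1: MISS | VC [9]
  [9] addr=0x25 blk=9 s=1: VC-HIT | VC [5]
  [10] addr=0xf blk=3 s=1: MISS | VC [5, 9]
  [11] addr=0x15 blk=5 s=1: VC-HIT | VC [3, 9]
  [12] addr=0xd blk=3 s=1: VC-HIT | VC [5, 9]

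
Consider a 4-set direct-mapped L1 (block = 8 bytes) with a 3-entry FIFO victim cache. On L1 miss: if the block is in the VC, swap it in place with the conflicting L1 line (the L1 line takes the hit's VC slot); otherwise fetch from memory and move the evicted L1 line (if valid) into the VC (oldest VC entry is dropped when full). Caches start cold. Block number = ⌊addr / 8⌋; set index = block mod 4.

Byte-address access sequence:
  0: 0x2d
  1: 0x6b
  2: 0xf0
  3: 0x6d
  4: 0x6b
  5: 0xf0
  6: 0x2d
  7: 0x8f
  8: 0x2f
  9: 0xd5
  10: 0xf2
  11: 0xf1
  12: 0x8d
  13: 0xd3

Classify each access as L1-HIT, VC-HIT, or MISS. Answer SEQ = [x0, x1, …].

  [0] addr=0x2d blk=5 s=1: MISS | VC []
  [1] addr=0x6b blk=13 s=1: MISS | VC [5]
  [2] addr=0xf0 blk=30 s=2: MISS | VC [5]
  [3] addr=0x6d blk=13 s=1: L1-HIT | VC [5]
  [4] addr=0x6b blk=13 s=1: L1-HIT | VC [5]
  [5] addr=0xf0 blk=30 s=2: L1-HIT | VC [5]
  [6] addr=0x2d blk=5 s=1: VC-HIT | VC [13]
  [7] addr=0x8f blk=17 s=1: MISS | VC [13, 5]
  [8] addr=0x2f blk=5 s=1: VC-HIT | VC [13, 17]
  [9] addr=0xd5 blk=26 s=2: MISS | VC [13, 17, 30]
  [10] addr=0xf2 blk=30 s=2: VC-HIT | VC [13, 17, 26]
  [11] addr=0xf1 blk=30 s=2: L1-HIT | VC [13, 17, 26]
  [12] addr=0x8d blk=17 s=1: VC-HIT | VC [13, 5, 26]
  [13] addr=0xd3 blk=26 s=2: VC-HIT | VC [13, 5, 30]

SEQ = [MISS, MISS, MISS, L1-HIT, L1-HIT, L1-HIT, VC-HIT, MISS, VC-HIT, MISS, VC-HIT, L1-HIT, VC-HIT, VC-HIT]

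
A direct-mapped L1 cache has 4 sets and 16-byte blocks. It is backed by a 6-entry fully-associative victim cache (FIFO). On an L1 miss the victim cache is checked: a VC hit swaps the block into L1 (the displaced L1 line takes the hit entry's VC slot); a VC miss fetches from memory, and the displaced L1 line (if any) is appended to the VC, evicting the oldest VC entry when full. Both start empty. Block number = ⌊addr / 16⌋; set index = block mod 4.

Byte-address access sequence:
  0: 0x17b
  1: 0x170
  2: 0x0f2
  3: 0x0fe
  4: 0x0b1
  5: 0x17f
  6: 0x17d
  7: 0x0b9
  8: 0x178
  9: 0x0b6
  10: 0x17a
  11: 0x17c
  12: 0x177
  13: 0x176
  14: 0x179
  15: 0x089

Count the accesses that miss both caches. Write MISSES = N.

  [0] addr=0x17b blk=23 s=3: MISS | VC []
  [1] addr=0x170 blk=23 s=3: L1-HIT | VC []
  [2] addr=0xf2 blk=15 s=3: MISS | VC [23]
  [3] addr=0xfe blk=15 s=3: L1-HIT | VC [23]
  [4] addr=0xb1 blk=11 s=3: MISS | VC [23, 15]
  [5] addr=0x17f blk=23 s=3: VC-HIT | VC [11, 15]
  [6] addr=0x17d blk=23 s=3: L1-HIT | VC [11, 15]
  [7] addr=0xb9 blk=11 s=3: VC-HIT | VC [23, 15]
  [8] addr=0x178 blk=23 s=3: VC-HIT | VC [11, 15]
  [9] addr=0xb6 blk=11 s=3: VC-HIT | VC [23, 15]
  [10] addr=0x17a blk=23 s=3: VC-HIT | VC [11, 15]
  [11] addr=0x17c blk=23 s=3: L1-HIT | VC [11, 15]
  [12] addr=0x177 blk=23 s=3: L1-HIT | VC [11, 15]
  [13] addr=0x176 blk=23 s=3: L1-HIT | VC [11, 15]
  [14] addr=0x179 blk=23 s=3: L1-HIT | VC [11, 15]
  [15] addr=0x89 blk=8 s=0: MISS | VC [11, 15]

MISSES = 4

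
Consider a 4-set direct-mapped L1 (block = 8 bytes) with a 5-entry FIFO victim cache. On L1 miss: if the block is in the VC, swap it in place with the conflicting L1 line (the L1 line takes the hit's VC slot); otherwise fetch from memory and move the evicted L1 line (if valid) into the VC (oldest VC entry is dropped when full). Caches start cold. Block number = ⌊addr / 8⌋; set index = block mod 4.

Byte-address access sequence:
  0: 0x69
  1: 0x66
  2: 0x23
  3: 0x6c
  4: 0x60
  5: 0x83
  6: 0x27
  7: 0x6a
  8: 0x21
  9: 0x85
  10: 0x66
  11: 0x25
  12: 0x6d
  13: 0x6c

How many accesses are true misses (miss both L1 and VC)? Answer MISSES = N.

0: 0x69 (blk 13, set 1) → MISS  vc=[]
1: 0x66 (blk 12, set 0) → MISS  vc=[]
2: 0x23 (blk 4, set 0) → MISS  vc=[12]
3: 0x6c (blk 13, set 1) → L1-HIT  vc=[12]
4: 0x60 (blk 12, set 0) → VC-HIT  vc=[4]
5: 0x83 (blk 16, set 0) → MISS  vc=[4, 12]
6: 0x27 (blk 4, set 0) → VC-HIT  vc=[16, 12]
7: 0x6a (blk 13, set 1) → L1-HIT  vc=[16, 12]
8: 0x21 (blk 4, set 0) → L1-HIT  vc=[16, 12]
9: 0x85 (blk 16, set 0) → VC-HIT  vc=[4, 12]
10: 0x66 (blk 12, set 0) → VC-HIT  vc=[4, 16]
11: 0x25 (blk 4, set 0) → VC-HIT  vc=[12, 16]
12: 0x6d (blk 13, set 1) → L1-HIT  vc=[12, 16]
13: 0x6c (blk 13, set 1) → L1-HIT  vc=[12, 16]

MISSES = 4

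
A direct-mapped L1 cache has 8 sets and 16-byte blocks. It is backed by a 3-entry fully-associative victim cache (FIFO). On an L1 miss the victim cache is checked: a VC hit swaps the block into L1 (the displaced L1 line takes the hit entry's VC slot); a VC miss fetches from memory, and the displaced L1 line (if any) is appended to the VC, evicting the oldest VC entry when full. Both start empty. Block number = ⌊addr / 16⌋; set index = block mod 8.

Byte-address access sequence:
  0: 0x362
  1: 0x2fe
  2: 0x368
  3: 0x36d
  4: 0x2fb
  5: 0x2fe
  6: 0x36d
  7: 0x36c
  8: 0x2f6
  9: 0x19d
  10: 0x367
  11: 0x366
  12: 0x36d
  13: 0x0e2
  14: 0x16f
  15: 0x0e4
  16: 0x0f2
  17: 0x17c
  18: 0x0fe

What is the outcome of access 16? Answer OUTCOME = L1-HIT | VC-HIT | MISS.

#0 0x362→b54/s6 MISS; vc=[]
#1 0x2fe→b47/s7 MISS; vc=[]
#2 0x368→b54/s6 L1-HIT; vc=[]
#3 0x36d→b54/s6 L1-HIT; vc=[]
#4 0x2fb→b47/s7 L1-HIT; vc=[]
#5 0x2fe→b47/s7 L1-HIT; vc=[]
#6 0x36d→b54/s6 L1-HIT; vc=[]
#7 0x36c→b54/s6 L1-HIT; vc=[]
#8 0x2f6→b47/s7 L1-HIT; vc=[]
#9 0x19d→b25/s1 MISS; vc=[]
#10 0x367→b54/s6 L1-HIT; vc=[]
#11 0x366→b54/s6 L1-HIT; vc=[]
#12 0x36d→b54/s6 L1-HIT; vc=[]
#13 0xe2→b14/s6 MISS; vc=[54]
#14 0x16f→b22/s6 MISS; vc=[54,14]
#15 0xe4→b14/s6 VC-HIT; vc=[54,22]
#16 0xf2→b15/s7 MISS; vc=[54,22,47]
#17 0x17c→b23/s7 MISS; vc=[22,47,15]
#18 0xfe→b15/s7 VC-HIT; vc=[22,47,23]

OUTCOME = MISS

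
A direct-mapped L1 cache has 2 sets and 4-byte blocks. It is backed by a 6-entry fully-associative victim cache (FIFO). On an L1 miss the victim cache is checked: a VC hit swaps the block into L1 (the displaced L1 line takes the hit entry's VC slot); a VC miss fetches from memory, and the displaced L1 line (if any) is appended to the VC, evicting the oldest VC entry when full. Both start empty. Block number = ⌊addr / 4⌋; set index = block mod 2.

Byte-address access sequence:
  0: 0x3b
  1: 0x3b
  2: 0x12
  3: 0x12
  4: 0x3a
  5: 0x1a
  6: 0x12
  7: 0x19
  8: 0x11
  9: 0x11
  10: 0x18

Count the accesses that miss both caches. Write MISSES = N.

0: 0x3b (blk 14, set 0) → MISS  vc=[]
1: 0x3b (blk 14, set 0) → L1-HIT  vc=[]
2: 0x12 (blk 4, set 0) → MISS  vc=[14]
3: 0x12 (blk 4, set 0) → L1-HIT  vc=[14]
4: 0x3a (blk 14, set 0) → VC-HIT  vc=[4]
5: 0x1a (blk 6, set 0) → MISS  vc=[4, 14]
6: 0x12 (blk 4, set 0) → VC-HIT  vc=[6, 14]
7: 0x19 (blk 6, set 0) → VC-HIT  vc=[4, 14]
8: 0x11 (blk 4, set 0) → VC-HIT  vc=[6, 14]
9: 0x11 (blk 4, set 0) → L1-HIT  vc=[6, 14]
10: 0x18 (blk 6, set 0) → VC-HIT  vc=[4, 14]

MISSES = 3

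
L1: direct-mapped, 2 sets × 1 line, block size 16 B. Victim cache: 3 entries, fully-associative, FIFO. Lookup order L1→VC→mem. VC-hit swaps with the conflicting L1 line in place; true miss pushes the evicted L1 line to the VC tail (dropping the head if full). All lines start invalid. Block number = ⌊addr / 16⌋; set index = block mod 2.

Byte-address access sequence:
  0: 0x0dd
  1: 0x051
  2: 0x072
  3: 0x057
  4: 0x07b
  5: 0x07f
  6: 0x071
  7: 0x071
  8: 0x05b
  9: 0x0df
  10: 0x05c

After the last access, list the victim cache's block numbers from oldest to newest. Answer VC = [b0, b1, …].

  [0] addr=0xdd blk=13 s=1: MISS | VC []
  [1] addr=0x51 blk=5 s=1: MISS | VC [13]
  [2] addr=0x72 blk=7 s=1: MISS | VC [13, 5]
  [3] addr=0x57 blk=5 s=1: VC-HIT | VC [13, 7]
  [4] addr=0x7b blk=7 s=1: VC-HIT | VC [13, 5]
  [5] addr=0x7f blk=7 s=1: L1-HIT | VC [13, 5]
  [6] addr=0x71 blk=7 s=1: L1-HIT | VC [13, 5]
  [7] addr=0x71 blk=7 s=1: L1-HIT | VC [13, 5]
  [8] addr=0x5b blk=5 s=1: VC-HIT | VC [13, 7]
  [9] addr=0xdf blk=13 s=1: VC-HIT | VC [5, 7]
  [10] addr=0x5c blk=5 s=1: VC-HIT | VC [13, 7]

VC = [13, 7]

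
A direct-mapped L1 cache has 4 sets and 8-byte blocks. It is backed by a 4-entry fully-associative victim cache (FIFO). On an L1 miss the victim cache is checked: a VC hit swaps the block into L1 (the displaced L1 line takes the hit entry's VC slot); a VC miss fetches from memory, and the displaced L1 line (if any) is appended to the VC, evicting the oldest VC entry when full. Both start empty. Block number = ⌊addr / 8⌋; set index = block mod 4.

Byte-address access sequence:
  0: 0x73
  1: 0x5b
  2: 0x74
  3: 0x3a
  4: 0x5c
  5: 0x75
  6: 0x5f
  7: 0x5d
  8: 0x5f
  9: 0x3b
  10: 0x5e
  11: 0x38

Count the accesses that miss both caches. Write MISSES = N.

0: 0x73 (blk 14, set 2) → MISS  vc=[]
1: 0x5b (blk 11, set 3) → MISS  vc=[]
2: 0x74 (blk 14, set 2) → L1-HIT  vc=[]
3: 0x3a (blk 7, set 3) → MISS  vc=[11]
4: 0x5c (blk 11, set 3) → VC-HIT  vc=[7]
5: 0x75 (blk 14, set 2) → L1-HIT  vc=[7]
6: 0x5f (blk 11, set 3) → L1-HIT  vc=[7]
7: 0x5d (blk 11, set 3) → L1-HIT  vc=[7]
8: 0x5f (blk 11, set 3) → L1-HIT  vc=[7]
9: 0x3b (blk 7, set 3) → VC-HIT  vc=[11]
10: 0x5e (blk 11, set 3) → VC-HIT  vc=[7]
11: 0x38 (blk 7, set 3) → VC-HIT  vc=[11]

MISSES = 3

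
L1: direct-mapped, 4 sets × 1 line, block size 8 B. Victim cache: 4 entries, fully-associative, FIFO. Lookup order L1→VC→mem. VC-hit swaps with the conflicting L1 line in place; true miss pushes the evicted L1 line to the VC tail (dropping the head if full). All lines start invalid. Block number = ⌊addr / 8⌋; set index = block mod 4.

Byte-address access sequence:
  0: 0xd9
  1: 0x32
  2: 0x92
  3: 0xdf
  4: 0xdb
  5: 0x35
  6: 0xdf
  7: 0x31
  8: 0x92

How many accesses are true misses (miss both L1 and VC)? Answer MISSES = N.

0: 0xd9 (blk 27, set 3) → MISS  vc=[]
1: 0x32 (blk 6, set 2) → MISS  vc=[]
2: 0x92 (blk 18, set 2) → MISS  vc=[6]
3: 0xdf (blk 27, set 3) → L1-HIT  vc=[6]
4: 0xdb (blk 27, set 3) → L1-HIT  vc=[6]
5: 0x35 (blk 6, set 2) → VC-HIT  vc=[18]
6: 0xdf (blk 27, set 3) → L1-HIT  vc=[18]
7: 0x31 (blk 6, set 2) → L1-HIT  vc=[18]
8: 0x92 (blk 18, set 2) → VC-HIT  vc=[6]

MISSES = 3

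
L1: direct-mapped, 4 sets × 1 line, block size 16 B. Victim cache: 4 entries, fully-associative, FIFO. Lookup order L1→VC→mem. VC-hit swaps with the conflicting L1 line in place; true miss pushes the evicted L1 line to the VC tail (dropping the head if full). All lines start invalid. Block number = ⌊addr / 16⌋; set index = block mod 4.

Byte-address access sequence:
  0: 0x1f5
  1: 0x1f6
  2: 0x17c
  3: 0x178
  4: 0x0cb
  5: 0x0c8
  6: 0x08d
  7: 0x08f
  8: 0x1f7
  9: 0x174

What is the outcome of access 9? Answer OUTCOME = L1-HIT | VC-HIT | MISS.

0: 0x1f5 (blk 31, set 3) → MISS  vc=[]
1: 0x1f6 (blk 31, set 3) → L1-HIT  vc=[]
2: 0x17c (blk 23, set 3) → MISS  vc=[31]
3: 0x178 (blk 23, set 3) → L1-HIT  vc=[31]
4: 0xcb (blk 12, set 0) → MISS  vc=[31]
5: 0xc8 (blk 12, set 0) → L1-HIT  vc=[31]
6: 0x8d (blk 8, set 0) → MISS  vc=[31, 12]
7: 0x8f (blk 8, set 0) → L1-HIT  vc=[31, 12]
8: 0x1f7 (blk 31, set 3) → VC-HIT  vc=[23, 12]
9: 0x174 (blk 23, set 3) → VC-HIT  vc=[31, 12]

OUTCOME = VC-HIT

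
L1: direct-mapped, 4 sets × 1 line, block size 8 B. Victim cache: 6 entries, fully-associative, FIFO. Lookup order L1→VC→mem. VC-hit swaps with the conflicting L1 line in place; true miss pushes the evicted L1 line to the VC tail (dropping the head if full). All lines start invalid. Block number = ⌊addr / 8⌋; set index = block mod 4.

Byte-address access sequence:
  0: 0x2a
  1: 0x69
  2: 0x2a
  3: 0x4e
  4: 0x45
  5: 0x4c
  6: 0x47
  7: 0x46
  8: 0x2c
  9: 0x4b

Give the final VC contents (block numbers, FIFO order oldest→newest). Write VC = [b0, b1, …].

#0 0x2a→b5/s1 MISS; vc=[]
#1 0x69→b13/s1 MISS; vc=[5]
#2 0x2a→b5/s1 VC-HIT; vc=[13]
#3 0x4e→b9/s1 MISS; vc=[13,5]
#4 0x45→b8/s0 MISS; vc=[13,5]
#5 0x4c→b9/s1 L1-HIT; vc=[13,5]
#6 0x47→b8/s0 L1-HIT; vc=[13,5]
#7 0x46→b8/s0 L1-HIT; vc=[13,5]
#8 0x2c→b5/s1 VC-HIT; vc=[13,9]
#9 0x4b→b9/s1 VC-HIT; vc=[13,5]

VC = [13, 5]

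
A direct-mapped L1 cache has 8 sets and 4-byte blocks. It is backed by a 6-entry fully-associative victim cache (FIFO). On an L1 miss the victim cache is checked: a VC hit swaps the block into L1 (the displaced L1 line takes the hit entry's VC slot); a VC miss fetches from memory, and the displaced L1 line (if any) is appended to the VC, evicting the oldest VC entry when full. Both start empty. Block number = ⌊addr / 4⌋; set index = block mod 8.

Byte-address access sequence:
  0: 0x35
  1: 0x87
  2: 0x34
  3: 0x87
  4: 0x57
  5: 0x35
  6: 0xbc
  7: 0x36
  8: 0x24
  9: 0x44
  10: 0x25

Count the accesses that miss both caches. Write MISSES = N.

MISSES = 6

#0 0x35→b13/s5 MISS; vc=[]
#1 0x87→b33/s1 MISS; vc=[]
#2 0x34→b13/s5 L1-HIT; vc=[]
#3 0x87→b33/s1 L1-HIT; vc=[]
#4 0x57→b21/s5 MISS; vc=[13]
#5 0x35→b13/s5 VC-HIT; vc=[21]
#6 0xbc→b47/s7 MISS; vc=[21]
#7 0x36→b13/s5 L1-HIT; vc=[21]
#8 0x24→b9/s1 MISS; vc=[21,33]
#9 0x44→b17/s1 MISS; vc=[21,33,9]
#10 0x25→b9/s1 VC-HIT; vc=[21,33,17]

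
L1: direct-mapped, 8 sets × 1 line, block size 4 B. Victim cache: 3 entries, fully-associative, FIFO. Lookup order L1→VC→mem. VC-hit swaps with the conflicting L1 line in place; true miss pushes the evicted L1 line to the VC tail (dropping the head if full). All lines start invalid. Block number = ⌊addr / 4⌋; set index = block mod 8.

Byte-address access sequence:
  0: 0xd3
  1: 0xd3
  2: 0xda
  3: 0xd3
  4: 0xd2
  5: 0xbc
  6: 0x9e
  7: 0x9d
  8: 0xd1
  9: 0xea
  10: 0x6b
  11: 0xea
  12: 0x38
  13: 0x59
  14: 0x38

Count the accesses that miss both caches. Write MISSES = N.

  [0] addr=0xd3 blk=52 s=4: MISS | VC []
  [1] addr=0xd3 blk=52 s=4: L1-HIT | VC []
  [2] addr=0xda blk=54 s=6: MISS | VC []
  [3] addr=0xd3 blk=52 s=4: L1-HIT | VC []
  [4] addr=0xd2 blk=52 s=4: L1-HIT | VC []
  [5] addr=0xbc blk=47 s=7: MISS | VC []
  [6] addr=0x9e blk=39 s=7: MISS | VC [47]
  [7] addr=0x9d blk=39 s=7: L1-HIT | VC [47]
  [8] addr=0xd1 blk=52 s=4: L1-HIT | VC [47]
  [9] addr=0xea blk=58 s=2: MISS | VC [47]
  [10] addr=0x6b blk=26 s=2: MISS | VC [47, 58]
  [11] addr=0xea blk=58 s=2: VC-HIT | VC [47, 26]
  [12] addr=0x38 blk=14 s=6: MISS | VC [47, 26, 54]
  [13] addr=0x59 blk=22 s=6: MISS | VC [26, 54, 14]
  [14] addr=0x38 blk=14 s=6: VC-HIT | VC [26, 54, 22]

MISSES = 8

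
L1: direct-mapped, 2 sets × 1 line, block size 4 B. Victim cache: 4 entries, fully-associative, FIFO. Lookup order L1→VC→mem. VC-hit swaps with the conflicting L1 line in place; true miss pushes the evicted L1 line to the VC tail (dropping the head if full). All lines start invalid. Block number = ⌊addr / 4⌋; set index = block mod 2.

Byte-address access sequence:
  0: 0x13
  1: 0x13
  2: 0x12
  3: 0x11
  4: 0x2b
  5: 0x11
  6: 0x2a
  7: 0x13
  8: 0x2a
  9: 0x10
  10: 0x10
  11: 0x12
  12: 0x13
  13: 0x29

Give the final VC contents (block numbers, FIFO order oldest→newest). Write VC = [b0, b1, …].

VC = [4]

  [0] addr=0x13 blk=4 s=0: MISS | VC []
  [1] addr=0x13 blk=4 s=0: L1-HIT | VC []
  [2] addr=0x12 blk=4 s=0: L1-HIT | VC []
  [3] addr=0x11 blk=4 s=0: L1-HIT | VC []
  [4] addr=0x2b blk=10 s=0: MISS | VC [4]
  [5] addr=0x11 blk=4 s=0: VC-HIT | VC [10]
  [6] addr=0x2a blk=10 s=0: VC-HIT | VC [4]
  [7] addr=0x13 blk=4 s=0: VC-HIT | VC [10]
  [8] addr=0x2a blk=10 s=0: VC-HIT | VC [4]
  [9] addr=0x10 blk=4 s=0: VC-HIT | VC [10]
  [10] addr=0x10 blk=4 s=0: L1-HIT | VC [10]
  [11] addr=0x12 blk=4 s=0: L1-HIT | VC [10]
  [12] addr=0x13 blk=4 s=0: L1-HIT | VC [10]
  [13] addr=0x29 blk=10 s=0: VC-HIT | VC [4]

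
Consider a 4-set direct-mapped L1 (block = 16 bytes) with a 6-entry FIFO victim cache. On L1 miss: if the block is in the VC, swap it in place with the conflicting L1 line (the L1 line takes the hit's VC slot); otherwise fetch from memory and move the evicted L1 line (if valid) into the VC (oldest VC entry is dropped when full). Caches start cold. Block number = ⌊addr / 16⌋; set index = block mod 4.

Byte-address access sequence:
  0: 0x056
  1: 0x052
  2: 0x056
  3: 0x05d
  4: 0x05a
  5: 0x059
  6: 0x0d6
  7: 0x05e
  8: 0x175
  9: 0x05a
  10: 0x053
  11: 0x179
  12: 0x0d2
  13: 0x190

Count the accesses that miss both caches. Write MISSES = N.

0: 0x56 (blk 5, set 1) → MISS  vc=[]
1: 0x52 (blk 5, set 1) → L1-HIT  vc=[]
2: 0x56 (blk 5, set 1) → L1-HIT  vc=[]
3: 0x5d (blk 5, set 1) → L1-HIT  vc=[]
4: 0x5a (blk 5, set 1) → L1-HIT  vc=[]
5: 0x59 (blk 5, set 1) → L1-HIT  vc=[]
6: 0xd6 (blk 13, set 1) → MISS  vc=[5]
7: 0x5e (blk 5, set 1) → VC-HIT  vc=[13]
8: 0x175 (blk 23, set 3) → MISS  vc=[13]
9: 0x5a (blk 5, set 1) → L1-HIT  vc=[13]
10: 0x53 (blk 5, set 1) → L1-HIT  vc=[13]
11: 0x179 (blk 23, set 3) → L1-HIT  vc=[13]
12: 0xd2 (blk 13, set 1) → VC-HIT  vc=[5]
13: 0x190 (blk 25, set 1) → MISS  vc=[5, 13]

MISSES = 4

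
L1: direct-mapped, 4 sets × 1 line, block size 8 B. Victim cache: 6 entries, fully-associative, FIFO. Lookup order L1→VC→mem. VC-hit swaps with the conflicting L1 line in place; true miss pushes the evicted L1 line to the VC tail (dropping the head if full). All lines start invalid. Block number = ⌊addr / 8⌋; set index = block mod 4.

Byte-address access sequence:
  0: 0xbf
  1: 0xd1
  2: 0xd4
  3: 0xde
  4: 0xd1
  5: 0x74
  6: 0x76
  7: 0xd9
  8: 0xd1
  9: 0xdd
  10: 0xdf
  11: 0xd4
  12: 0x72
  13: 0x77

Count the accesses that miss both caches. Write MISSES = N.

  [0] addr=0xbf blk=23 s=3: MISS | VC []
  [1] addr=0xd1 blk=26 s=2: MISS | VC []
  [2] addr=0xd4 blk=26 s=2: L1-HIT | VC []
  [3] addr=0xde blk=27 s=3: MISS | VC [23]
  [4] addr=0xd1 blk=26 s=2: L1-HIT | VC [23]
  [5] addr=0x74 blk=14 s=2: MISS | VC [23, 26]
  [6] addr=0x76 blk=14 s=2: L1-HIT | VC [23, 26]
  [7] addr=0xd9 blk=27 s=3: L1-HIT | VC [23, 26]
  [8] addr=0xd1 blk=26 s=2: VC-HIT | VC [23, 14]
  [9] addr=0xdd blk=27 s=3: L1-HIT | VC [23, 14]
  [10] addr=0xdf blk=27 s=3: L1-HIT | VC [23, 14]
  [11] addr=0xd4 blk=26 s=2: L1-HIT | VC [23, 14]
  [12] addr=0x72 blk=14 s=2: VC-HIT | VC [23, 26]
  [13] addr=0x77 blk=14 s=2: L1-HIT | VC [23, 26]

MISSES = 4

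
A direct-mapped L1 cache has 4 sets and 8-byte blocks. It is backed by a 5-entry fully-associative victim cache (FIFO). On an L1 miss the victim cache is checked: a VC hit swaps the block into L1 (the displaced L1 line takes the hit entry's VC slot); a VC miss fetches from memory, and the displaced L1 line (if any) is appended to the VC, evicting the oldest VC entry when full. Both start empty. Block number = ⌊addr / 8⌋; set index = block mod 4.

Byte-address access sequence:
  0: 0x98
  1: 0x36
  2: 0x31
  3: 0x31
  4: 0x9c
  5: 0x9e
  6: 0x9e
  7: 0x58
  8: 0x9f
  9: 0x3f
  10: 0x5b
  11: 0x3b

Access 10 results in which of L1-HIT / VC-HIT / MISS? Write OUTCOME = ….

OUTCOME = VC-HIT

#0 0x98→b19/s3 MISS; vc=[]
#1 0x36→b6/s2 MISS; vc=[]
#2 0x31→b6/s2 L1-HIT; vc=[]
#3 0x31→b6/s2 L1-HIT; vc=[]
#4 0x9c→b19/s3 L1-HIT; vc=[]
#5 0x9e→b19/s3 L1-HIT; vc=[]
#6 0x9e→b19/s3 L1-HIT; vc=[]
#7 0x58→b11/s3 MISS; vc=[19]
#8 0x9f→b19/s3 VC-HIT; vc=[11]
#9 0x3f→b7/s3 MISS; vc=[11,19]
#10 0x5b→b11/s3 VC-HIT; vc=[7,19]
#11 0x3b→b7/s3 VC-HIT; vc=[11,19]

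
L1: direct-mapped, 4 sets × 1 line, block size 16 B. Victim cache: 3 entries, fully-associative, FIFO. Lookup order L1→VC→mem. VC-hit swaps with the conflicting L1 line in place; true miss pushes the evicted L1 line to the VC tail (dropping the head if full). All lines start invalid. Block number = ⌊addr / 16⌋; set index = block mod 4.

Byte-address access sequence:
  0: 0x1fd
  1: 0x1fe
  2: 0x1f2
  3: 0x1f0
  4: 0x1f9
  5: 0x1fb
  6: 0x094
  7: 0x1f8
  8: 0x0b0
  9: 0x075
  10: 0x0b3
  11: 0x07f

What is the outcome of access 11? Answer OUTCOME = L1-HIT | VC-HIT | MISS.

#0 0x1fd→b31/s3 MISS; vc=[]
#1 0x1fe→b31/s3 L1-HIT; vc=[]
#2 0x1f2→b31/s3 L1-HIT; vc=[]
#3 0x1f0→b31/s3 L1-HIT; vc=[]
#4 0x1f9→b31/s3 L1-HIT; vc=[]
#5 0x1fb→b31/s3 L1-HIT; vc=[]
#6 0x94→b9/s1 MISS; vc=[]
#7 0x1f8→b31/s3 L1-HIT; vc=[]
#8 0xb0→b11/s3 MISS; vc=[31]
#9 0x75→b7/s3 MISS; vc=[31,11]
#10 0xb3→b11/s3 VC-HIT; vc=[31,7]
#11 0x7f→b7/s3 VC-HIT; vc=[31,11]

OUTCOME = VC-HIT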